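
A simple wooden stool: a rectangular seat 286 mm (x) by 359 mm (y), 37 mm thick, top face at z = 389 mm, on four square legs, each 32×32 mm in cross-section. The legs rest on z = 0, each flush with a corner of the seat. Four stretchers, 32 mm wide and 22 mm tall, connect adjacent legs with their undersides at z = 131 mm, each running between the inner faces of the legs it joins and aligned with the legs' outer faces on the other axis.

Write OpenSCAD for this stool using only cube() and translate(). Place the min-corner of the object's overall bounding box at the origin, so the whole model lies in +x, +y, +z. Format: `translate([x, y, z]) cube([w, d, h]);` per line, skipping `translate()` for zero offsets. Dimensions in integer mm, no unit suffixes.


translate([0, 0, 352]) cube([286, 359, 37]);
cube([32, 32, 352]);
translate([254, 0, 0]) cube([32, 32, 352]);
translate([0, 327, 0]) cube([32, 32, 352]);
translate([254, 327, 0]) cube([32, 32, 352]);
translate([32, 0, 131]) cube([222, 32, 22]);
translate([32, 327, 131]) cube([222, 32, 22]);
translate([0, 32, 131]) cube([32, 295, 22]);
translate([254, 32, 131]) cube([32, 295, 22]);


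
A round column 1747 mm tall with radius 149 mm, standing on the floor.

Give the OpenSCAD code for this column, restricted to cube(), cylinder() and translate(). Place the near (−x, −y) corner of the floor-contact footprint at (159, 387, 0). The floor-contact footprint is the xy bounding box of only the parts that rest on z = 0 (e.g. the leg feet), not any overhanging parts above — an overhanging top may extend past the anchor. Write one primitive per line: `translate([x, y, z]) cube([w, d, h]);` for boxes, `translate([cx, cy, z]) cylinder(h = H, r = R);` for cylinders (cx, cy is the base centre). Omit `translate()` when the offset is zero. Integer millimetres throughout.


translate([308, 536, 0]) cylinder(h = 1747, r = 149);


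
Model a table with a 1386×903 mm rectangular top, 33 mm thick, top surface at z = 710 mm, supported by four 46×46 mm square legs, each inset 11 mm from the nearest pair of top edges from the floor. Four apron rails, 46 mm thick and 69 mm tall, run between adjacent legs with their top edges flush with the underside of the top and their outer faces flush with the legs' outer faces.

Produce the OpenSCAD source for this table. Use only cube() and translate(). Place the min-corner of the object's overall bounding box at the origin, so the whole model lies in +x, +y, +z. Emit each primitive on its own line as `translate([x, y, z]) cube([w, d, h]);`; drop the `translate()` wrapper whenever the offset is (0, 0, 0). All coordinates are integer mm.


translate([0, 0, 677]) cube([1386, 903, 33]);
translate([11, 11, 0]) cube([46, 46, 677]);
translate([1329, 11, 0]) cube([46, 46, 677]);
translate([11, 846, 0]) cube([46, 46, 677]);
translate([1329, 846, 0]) cube([46, 46, 677]);
translate([57, 11, 608]) cube([1272, 46, 69]);
translate([57, 846, 608]) cube([1272, 46, 69]);
translate([11, 57, 608]) cube([46, 789, 69]);
translate([1329, 57, 608]) cube([46, 789, 69]);


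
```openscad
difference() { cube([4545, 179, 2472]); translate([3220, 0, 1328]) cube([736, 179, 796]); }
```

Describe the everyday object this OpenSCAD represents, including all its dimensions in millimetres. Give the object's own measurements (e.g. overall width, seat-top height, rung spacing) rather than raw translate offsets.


A wall 4545 mm long (x), 179 mm thick (y), 2472 mm tall, with a rectangular window opening cut through it. The opening is 736 mm wide and 796 mm tall; its sill is at z = 1328 mm and its near (−x) edge is 3220 mm from the wall's −x end. The opening passes through the full wall thickness.


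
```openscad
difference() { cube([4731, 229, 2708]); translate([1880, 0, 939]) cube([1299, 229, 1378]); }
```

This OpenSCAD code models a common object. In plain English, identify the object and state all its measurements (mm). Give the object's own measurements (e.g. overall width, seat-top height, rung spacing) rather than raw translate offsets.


A wall 4731 mm long (x), 229 mm thick (y), 2708 mm tall, with a rectangular window opening cut through it. The opening is 1299 mm wide and 1378 mm tall; its sill is at z = 939 mm and its near (−x) edge is 1880 mm from the wall's −x end. The opening passes through the full wall thickness.


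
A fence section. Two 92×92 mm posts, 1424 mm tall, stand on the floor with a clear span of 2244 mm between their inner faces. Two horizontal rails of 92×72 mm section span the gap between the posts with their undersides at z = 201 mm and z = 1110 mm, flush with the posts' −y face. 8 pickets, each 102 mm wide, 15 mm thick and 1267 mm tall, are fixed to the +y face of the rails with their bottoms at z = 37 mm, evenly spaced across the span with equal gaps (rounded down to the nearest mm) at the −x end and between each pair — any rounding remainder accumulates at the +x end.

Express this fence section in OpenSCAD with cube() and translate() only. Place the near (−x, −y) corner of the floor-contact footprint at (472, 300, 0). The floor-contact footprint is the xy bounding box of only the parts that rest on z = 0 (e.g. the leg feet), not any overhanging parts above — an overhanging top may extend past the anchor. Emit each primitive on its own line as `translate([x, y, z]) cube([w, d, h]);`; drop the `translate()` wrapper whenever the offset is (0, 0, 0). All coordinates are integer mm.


translate([472, 300, 0]) cube([92, 92, 1424]);
translate([2808, 300, 0]) cube([92, 92, 1424]);
translate([564, 300, 201]) cube([2244, 92, 72]);
translate([564, 300, 1110]) cube([2244, 92, 72]);
translate([722, 392, 37]) cube([102, 15, 1267]);
translate([982, 392, 37]) cube([102, 15, 1267]);
translate([1242, 392, 37]) cube([102, 15, 1267]);
translate([1502, 392, 37]) cube([102, 15, 1267]);
translate([1762, 392, 37]) cube([102, 15, 1267]);
translate([2022, 392, 37]) cube([102, 15, 1267]);
translate([2282, 392, 37]) cube([102, 15, 1267]);
translate([2542, 392, 37]) cube([102, 15, 1267]);


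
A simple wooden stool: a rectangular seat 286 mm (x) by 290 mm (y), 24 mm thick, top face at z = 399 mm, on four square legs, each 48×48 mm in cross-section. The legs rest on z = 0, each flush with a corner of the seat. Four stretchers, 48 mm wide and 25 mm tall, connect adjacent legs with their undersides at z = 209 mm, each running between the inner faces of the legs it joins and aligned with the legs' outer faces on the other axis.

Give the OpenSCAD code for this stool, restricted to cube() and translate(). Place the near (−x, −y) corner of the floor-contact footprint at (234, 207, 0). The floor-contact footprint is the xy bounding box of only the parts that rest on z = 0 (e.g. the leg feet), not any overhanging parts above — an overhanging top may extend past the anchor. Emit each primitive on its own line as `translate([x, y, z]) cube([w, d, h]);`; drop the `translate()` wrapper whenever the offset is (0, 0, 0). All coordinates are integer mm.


// leg_h = 399 - 24 = 375
// stretcher span = 286 - 2*48 = 190
translate([234, 207, 375]) cube([286, 290, 24]);
translate([234, 207, 0]) cube([48, 48, 375]);
translate([472, 207, 0]) cube([48, 48, 375]);
translate([234, 449, 0]) cube([48, 48, 375]);
translate([472, 449, 0]) cube([48, 48, 375]);
translate([282, 207, 209]) cube([190, 48, 25]);
translate([282, 449, 209]) cube([190, 48, 25]);
translate([234, 255, 209]) cube([48, 194, 25]);
translate([472, 255, 209]) cube([48, 194, 25]);


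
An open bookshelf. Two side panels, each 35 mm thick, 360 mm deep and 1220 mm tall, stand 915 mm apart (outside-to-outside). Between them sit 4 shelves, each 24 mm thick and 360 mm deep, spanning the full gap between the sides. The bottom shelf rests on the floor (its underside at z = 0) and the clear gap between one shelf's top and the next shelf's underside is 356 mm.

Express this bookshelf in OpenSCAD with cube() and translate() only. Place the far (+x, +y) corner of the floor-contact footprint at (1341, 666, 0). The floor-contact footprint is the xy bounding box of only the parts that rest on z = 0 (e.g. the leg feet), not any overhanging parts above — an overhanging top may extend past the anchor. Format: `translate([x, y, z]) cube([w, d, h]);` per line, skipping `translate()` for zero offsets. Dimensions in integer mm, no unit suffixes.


translate([426, 306, 0]) cube([35, 360, 1220]);
translate([1306, 306, 0]) cube([35, 360, 1220]);
translate([461, 306, 0]) cube([845, 360, 24]);
translate([461, 306, 380]) cube([845, 360, 24]);
translate([461, 306, 760]) cube([845, 360, 24]);
translate([461, 306, 1140]) cube([845, 360, 24]);


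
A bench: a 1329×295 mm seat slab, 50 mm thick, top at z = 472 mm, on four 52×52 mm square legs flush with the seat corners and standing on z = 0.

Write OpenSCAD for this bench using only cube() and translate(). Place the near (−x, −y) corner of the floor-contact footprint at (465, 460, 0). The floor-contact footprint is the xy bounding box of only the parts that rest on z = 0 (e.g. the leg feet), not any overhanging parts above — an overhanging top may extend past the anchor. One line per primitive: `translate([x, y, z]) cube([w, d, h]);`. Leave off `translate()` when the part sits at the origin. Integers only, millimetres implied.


translate([465, 460, 422]) cube([1329, 295, 50]);
translate([465, 460, 0]) cube([52, 52, 422]);
translate([465, 703, 0]) cube([52, 52, 422]);
translate([1742, 460, 0]) cube([52, 52, 422]);
translate([1742, 703, 0]) cube([52, 52, 422]);


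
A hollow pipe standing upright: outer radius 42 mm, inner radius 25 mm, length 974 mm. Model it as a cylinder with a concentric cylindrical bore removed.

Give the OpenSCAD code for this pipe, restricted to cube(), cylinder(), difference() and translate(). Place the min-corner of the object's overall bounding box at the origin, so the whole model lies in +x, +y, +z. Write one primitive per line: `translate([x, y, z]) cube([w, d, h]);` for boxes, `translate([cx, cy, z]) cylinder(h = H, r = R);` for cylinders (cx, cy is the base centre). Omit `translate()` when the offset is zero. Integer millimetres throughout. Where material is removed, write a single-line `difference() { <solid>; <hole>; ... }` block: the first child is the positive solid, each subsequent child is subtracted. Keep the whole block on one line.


difference() { translate([42, 42, 0]) cylinder(h = 974, r = 42); translate([42, 42, 0]) cylinder(h = 974, r = 25); }


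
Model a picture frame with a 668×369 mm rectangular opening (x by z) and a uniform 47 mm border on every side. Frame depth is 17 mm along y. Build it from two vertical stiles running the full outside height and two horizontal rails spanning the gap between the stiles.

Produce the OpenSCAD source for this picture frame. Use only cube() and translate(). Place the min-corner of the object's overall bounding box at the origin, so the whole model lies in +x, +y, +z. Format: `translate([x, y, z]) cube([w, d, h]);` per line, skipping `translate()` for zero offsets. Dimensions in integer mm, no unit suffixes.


cube([47, 17, 463]);
translate([715, 0, 0]) cube([47, 17, 463]);
translate([47, 0, 0]) cube([668, 17, 47]);
translate([47, 0, 416]) cube([668, 17, 47]);


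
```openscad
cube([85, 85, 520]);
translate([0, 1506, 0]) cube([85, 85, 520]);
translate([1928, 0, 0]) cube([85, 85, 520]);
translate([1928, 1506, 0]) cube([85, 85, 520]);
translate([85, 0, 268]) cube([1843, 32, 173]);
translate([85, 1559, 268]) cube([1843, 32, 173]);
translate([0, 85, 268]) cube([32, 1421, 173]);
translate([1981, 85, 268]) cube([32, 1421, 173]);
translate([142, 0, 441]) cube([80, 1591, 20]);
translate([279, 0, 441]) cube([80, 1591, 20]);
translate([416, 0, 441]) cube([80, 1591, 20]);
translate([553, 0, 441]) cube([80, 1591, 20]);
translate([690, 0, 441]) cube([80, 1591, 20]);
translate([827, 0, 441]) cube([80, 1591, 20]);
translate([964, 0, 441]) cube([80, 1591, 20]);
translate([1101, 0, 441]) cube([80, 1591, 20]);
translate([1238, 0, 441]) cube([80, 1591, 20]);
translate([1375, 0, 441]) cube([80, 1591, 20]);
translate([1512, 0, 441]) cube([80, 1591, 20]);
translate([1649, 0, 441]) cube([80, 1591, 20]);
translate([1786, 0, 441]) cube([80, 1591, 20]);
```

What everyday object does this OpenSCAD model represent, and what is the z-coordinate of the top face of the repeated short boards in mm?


A bed frame. The slat-top height is 461 mm.

Four posts, four rails, and a row of slats — a bed frame. Slats sit on the rails at z = 268 + 173 = 441; with slat thickness 20, the top is 461 mm.


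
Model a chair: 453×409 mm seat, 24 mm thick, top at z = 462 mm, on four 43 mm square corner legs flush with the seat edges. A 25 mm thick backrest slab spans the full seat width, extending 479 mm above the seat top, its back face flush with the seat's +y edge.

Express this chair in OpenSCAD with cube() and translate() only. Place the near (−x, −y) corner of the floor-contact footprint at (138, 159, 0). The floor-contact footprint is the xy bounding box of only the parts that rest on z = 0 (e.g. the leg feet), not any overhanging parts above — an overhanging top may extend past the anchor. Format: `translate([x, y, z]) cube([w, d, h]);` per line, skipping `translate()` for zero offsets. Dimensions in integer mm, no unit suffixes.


translate([138, 159, 438]) cube([453, 409, 24]);
translate([138, 159, 0]) cube([43, 43, 438]);
translate([548, 159, 0]) cube([43, 43, 438]);
translate([138, 525, 0]) cube([43, 43, 438]);
translate([548, 525, 0]) cube([43, 43, 438]);
translate([138, 543, 462]) cube([453, 25, 479]);


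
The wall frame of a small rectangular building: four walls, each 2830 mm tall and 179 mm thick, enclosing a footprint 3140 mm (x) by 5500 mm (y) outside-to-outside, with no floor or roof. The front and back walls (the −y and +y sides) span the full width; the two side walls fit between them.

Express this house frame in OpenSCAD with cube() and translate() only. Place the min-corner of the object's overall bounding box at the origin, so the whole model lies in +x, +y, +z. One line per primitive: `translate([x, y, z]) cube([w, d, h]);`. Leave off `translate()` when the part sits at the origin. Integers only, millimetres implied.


cube([3140, 179, 2830]);
translate([0, 5321, 0]) cube([3140, 179, 2830]);
translate([0, 179, 0]) cube([179, 5142, 2830]);
translate([2961, 179, 0]) cube([179, 5142, 2830]);


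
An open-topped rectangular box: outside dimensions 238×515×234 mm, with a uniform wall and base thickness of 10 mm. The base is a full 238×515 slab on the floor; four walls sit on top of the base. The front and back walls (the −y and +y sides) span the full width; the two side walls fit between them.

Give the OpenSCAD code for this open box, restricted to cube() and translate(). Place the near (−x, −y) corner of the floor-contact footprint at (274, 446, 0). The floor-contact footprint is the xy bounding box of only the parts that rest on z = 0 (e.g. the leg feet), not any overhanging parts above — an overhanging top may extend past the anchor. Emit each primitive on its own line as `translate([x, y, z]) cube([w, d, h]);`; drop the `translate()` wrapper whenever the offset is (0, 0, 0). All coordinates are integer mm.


translate([274, 446, 0]) cube([238, 515, 10]);
translate([274, 446, 10]) cube([238, 10, 224]);
translate([274, 951, 10]) cube([238, 10, 224]);
translate([274, 456, 10]) cube([10, 495, 224]);
translate([502, 456, 10]) cube([10, 495, 224]);


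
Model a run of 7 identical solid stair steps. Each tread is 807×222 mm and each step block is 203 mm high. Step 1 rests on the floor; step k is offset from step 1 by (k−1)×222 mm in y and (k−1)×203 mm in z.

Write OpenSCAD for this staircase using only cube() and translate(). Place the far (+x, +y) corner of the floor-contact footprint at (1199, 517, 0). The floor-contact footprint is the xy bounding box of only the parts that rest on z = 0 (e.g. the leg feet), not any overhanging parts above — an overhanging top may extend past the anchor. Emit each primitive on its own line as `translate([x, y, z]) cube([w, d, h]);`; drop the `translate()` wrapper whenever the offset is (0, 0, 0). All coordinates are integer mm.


translate([392, 295, 0]) cube([807, 222, 203]);
translate([392, 517, 203]) cube([807, 222, 203]);
translate([392, 739, 406]) cube([807, 222, 203]);
translate([392, 961, 609]) cube([807, 222, 203]);
translate([392, 1183, 812]) cube([807, 222, 203]);
translate([392, 1405, 1015]) cube([807, 222, 203]);
translate([392, 1627, 1218]) cube([807, 222, 203]);


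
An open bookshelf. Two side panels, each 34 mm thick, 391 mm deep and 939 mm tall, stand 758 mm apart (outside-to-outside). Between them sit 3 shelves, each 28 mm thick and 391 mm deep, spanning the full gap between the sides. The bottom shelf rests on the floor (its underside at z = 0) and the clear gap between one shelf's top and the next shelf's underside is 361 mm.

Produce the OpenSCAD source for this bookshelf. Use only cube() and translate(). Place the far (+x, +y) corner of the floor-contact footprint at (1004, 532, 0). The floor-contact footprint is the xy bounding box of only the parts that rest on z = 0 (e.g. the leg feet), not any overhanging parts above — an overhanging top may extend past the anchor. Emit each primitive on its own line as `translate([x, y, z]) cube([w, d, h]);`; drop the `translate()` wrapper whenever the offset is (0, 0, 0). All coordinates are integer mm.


translate([246, 141, 0]) cube([34, 391, 939]);
translate([970, 141, 0]) cube([34, 391, 939]);
translate([280, 141, 0]) cube([690, 391, 28]);
translate([280, 141, 389]) cube([690, 391, 28]);
translate([280, 141, 778]) cube([690, 391, 28]);


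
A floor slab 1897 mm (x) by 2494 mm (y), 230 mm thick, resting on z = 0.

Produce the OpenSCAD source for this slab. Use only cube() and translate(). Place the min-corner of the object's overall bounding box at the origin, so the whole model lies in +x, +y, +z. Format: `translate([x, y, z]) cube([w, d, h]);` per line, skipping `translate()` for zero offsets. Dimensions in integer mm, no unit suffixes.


cube([1897, 2494, 230]);


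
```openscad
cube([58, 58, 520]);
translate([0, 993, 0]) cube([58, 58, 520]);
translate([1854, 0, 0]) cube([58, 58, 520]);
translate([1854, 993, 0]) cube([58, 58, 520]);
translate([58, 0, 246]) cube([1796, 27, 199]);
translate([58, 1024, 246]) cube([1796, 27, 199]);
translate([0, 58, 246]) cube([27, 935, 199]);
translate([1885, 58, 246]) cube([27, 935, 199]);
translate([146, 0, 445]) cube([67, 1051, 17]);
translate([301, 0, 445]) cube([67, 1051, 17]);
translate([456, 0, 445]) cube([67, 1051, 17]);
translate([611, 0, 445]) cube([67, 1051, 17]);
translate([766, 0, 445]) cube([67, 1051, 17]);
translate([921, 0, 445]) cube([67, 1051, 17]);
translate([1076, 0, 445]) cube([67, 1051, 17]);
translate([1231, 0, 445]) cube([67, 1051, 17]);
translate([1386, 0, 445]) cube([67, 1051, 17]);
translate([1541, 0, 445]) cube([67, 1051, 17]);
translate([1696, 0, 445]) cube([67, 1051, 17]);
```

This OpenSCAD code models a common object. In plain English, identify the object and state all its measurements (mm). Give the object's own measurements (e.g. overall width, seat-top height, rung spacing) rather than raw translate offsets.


A bed frame 1912 mm long (x) by 1051 mm wide (y). Four 58×58 mm corner posts, 520 mm tall, at the corners of the footprint. Four rails of 27 mm thickness and 199 mm height run between adjacent posts with their undersides at z = 246 mm, their outer faces flush with the outside of the frame (the two x-running rails run between the posts' inner faces; the two y-running rails run between the posts' inner faces). 11 slats, each 67 mm wide (x) and 17 mm thick, lie across the top of the two x-running rails, running the full 1051 mm width of the frame in y; along x they sit between the end posts with a 88 mm gap after the −x posts and between neighbouring slats, leaving 91 mm before the +x posts.


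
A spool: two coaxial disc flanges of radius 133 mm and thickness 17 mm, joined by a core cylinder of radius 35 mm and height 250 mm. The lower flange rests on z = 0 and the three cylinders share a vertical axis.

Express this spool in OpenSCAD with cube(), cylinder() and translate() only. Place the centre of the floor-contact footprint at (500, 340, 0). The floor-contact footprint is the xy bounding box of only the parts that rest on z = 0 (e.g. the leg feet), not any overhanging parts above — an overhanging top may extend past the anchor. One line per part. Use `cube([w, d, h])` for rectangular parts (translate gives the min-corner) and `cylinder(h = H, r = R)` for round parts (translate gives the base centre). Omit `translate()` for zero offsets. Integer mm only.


translate([500, 340, 0]) cylinder(h = 17, r = 133);
translate([500, 340, 17]) cylinder(h = 250, r = 35);
translate([500, 340, 267]) cylinder(h = 17, r = 133);


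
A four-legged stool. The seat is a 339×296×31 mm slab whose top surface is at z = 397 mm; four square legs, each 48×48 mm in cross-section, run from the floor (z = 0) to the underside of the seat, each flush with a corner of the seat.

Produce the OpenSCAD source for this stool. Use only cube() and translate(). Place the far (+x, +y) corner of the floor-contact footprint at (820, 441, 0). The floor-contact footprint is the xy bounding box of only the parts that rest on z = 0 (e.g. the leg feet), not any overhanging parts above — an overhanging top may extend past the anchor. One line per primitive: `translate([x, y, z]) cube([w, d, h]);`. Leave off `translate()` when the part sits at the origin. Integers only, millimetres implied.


translate([481, 145, 366]) cube([339, 296, 31]);
translate([481, 145, 0]) cube([48, 48, 366]);
translate([772, 145, 0]) cube([48, 48, 366]);
translate([481, 393, 0]) cube([48, 48, 366]);
translate([772, 393, 0]) cube([48, 48, 366]);


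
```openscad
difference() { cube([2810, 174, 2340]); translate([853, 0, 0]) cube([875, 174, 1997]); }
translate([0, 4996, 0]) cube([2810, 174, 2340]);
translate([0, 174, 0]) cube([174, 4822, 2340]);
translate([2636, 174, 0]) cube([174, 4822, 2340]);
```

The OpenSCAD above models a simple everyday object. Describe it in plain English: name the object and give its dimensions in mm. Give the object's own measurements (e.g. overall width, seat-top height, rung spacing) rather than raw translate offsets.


A single room: four walls, each 2340 mm tall and 174 mm thick, enclosing an outside footprint 2810×5170 mm (x × y), no floor or roof. The front and back walls (−y and +y sides) run the full x-width; the side walls fit between their inner faces. A door opening 875 mm wide and 1997 mm tall is cut through the front wall from the floor up, its −x edge 853 mm from the wall's −x end.


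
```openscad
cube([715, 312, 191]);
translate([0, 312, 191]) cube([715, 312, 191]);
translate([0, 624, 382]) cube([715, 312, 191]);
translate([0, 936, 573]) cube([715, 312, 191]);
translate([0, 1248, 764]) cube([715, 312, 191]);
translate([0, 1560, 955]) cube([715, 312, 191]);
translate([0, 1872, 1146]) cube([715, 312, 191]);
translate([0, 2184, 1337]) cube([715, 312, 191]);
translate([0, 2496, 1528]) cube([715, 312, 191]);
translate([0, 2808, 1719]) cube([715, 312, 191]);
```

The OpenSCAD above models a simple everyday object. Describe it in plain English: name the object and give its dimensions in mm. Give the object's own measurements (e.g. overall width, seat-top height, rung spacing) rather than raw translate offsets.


A straight staircase of 10 solid steps. Each step is 715 mm wide (x), 312 mm deep (y, the going) and 191 mm tall (the rise). The first step rests on the floor; each subsequent step sits one going further in +y and one rise higher in +z, directly behind and above the previous step with no overlap.


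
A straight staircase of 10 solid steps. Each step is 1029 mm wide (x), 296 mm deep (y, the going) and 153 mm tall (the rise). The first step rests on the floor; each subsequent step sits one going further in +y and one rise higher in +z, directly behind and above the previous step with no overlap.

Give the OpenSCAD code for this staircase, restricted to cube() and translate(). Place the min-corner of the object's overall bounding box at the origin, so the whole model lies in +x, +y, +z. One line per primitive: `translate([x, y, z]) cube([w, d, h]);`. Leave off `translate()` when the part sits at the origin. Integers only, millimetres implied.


cube([1029, 296, 153]);
translate([0, 296, 153]) cube([1029, 296, 153]);
translate([0, 592, 306]) cube([1029, 296, 153]);
translate([0, 888, 459]) cube([1029, 296, 153]);
translate([0, 1184, 612]) cube([1029, 296, 153]);
translate([0, 1480, 765]) cube([1029, 296, 153]);
translate([0, 1776, 918]) cube([1029, 296, 153]);
translate([0, 2072, 1071]) cube([1029, 296, 153]);
translate([0, 2368, 1224]) cube([1029, 296, 153]);
translate([0, 2664, 1377]) cube([1029, 296, 153]);


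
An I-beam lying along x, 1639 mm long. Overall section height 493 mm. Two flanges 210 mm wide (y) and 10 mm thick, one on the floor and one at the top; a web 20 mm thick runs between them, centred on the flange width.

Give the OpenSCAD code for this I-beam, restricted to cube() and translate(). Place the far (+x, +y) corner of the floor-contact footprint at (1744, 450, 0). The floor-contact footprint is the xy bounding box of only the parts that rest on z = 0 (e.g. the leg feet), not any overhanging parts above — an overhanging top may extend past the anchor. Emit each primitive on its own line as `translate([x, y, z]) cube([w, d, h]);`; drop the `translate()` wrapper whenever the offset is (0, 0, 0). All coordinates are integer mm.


translate([105, 240, 0]) cube([1639, 210, 10]);
translate([105, 335, 10]) cube([1639, 20, 473]);
translate([105, 240, 483]) cube([1639, 210, 10]);


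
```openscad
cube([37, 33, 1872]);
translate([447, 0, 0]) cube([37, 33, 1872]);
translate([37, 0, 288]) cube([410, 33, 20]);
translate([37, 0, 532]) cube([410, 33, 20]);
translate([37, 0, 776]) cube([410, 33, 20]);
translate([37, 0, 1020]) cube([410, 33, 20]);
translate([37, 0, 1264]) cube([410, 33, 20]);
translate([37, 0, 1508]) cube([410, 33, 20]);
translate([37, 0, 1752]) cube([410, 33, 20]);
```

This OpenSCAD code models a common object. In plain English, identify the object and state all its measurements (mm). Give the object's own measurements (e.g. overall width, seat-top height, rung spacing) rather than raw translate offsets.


A straight ladder. Two 37×33 mm vertical rails, 1872 mm tall, stand 484 mm apart (outside-to-outside) with their front faces coplanar on the −y side. 7 rungs, each 33 mm deep and 20 mm tall, span between the inner faces of the rails, front faces flush with the rails. The lowest rung's underside is at z = 288 mm and rungs are spaced 244 mm apart (underside to underside).


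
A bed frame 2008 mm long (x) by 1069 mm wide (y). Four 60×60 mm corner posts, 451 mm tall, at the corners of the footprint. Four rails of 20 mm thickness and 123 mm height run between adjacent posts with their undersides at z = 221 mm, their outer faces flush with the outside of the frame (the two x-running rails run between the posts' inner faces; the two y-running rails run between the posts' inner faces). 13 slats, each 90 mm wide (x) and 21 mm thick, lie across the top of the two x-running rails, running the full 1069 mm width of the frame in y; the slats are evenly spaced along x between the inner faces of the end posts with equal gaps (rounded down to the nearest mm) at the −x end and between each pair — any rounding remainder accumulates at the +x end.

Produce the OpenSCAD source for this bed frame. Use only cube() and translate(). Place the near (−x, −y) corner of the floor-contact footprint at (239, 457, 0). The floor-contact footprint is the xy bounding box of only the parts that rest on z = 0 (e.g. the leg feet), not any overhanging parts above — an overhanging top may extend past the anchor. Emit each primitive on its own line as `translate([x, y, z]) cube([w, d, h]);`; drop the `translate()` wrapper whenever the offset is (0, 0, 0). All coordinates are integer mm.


translate([239, 457, 0]) cube([60, 60, 451]);
translate([239, 1466, 0]) cube([60, 60, 451]);
translate([2187, 457, 0]) cube([60, 60, 451]);
translate([2187, 1466, 0]) cube([60, 60, 451]);
translate([299, 457, 221]) cube([1888, 20, 123]);
translate([299, 1506, 221]) cube([1888, 20, 123]);
translate([239, 517, 221]) cube([20, 949, 123]);
translate([2227, 517, 221]) cube([20, 949, 123]);
translate([350, 457, 344]) cube([90, 1069, 21]);
translate([491, 457, 344]) cube([90, 1069, 21]);
translate([632, 457, 344]) cube([90, 1069, 21]);
translate([773, 457, 344]) cube([90, 1069, 21]);
translate([914, 457, 344]) cube([90, 1069, 21]);
translate([1055, 457, 344]) cube([90, 1069, 21]);
translate([1196, 457, 344]) cube([90, 1069, 21]);
translate([1337, 457, 344]) cube([90, 1069, 21]);
translate([1478, 457, 344]) cube([90, 1069, 21]);
translate([1619, 457, 344]) cube([90, 1069, 21]);
translate([1760, 457, 344]) cube([90, 1069, 21]);
translate([1901, 457, 344]) cube([90, 1069, 21]);
translate([2042, 457, 344]) cube([90, 1069, 21]);


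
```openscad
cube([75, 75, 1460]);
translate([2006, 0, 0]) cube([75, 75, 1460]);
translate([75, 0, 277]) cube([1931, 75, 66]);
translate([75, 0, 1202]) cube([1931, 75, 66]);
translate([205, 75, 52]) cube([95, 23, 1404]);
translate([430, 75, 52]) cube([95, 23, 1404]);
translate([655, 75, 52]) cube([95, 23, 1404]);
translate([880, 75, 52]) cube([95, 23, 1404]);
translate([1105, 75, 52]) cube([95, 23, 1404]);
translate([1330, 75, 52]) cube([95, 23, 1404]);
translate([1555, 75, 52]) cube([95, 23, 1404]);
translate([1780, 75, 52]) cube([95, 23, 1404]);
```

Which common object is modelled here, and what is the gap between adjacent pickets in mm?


A fence section. The picket gap is 130 mm.

Two posts, two rails, 8 pickets — a fence section. Span 1931 mm holds 8 pickets of 95 mm with 9 equal gaps: ⌊(1931 − 8·95) / 9⌋ = 130 mm.


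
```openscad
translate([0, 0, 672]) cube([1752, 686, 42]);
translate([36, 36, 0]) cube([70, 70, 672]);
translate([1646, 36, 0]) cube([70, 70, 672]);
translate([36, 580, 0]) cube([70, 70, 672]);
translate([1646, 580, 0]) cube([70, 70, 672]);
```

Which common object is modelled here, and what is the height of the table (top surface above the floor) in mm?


A table. The table height is 714 mm.

A 1752×686×42 slab sits at z = 672 on four 70 mm square posts — a table. The top surface is at 672 + 42 = 714 mm.


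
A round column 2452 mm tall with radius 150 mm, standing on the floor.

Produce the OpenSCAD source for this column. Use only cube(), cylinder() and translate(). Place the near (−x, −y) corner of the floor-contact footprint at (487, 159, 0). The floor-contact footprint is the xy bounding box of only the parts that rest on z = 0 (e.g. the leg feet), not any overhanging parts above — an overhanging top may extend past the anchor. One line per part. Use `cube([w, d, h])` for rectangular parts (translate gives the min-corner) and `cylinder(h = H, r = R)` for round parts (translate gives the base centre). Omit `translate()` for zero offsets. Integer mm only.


translate([637, 309, 0]) cylinder(h = 2452, r = 150);


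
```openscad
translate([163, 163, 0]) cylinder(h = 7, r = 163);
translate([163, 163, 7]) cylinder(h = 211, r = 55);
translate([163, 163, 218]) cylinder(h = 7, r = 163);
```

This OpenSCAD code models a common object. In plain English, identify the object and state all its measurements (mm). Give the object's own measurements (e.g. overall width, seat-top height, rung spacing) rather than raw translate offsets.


A spool: two coaxial disc flanges of radius 163 mm and thickness 7 mm, joined by a core cylinder of radius 55 mm and height 211 mm. The lower flange rests on z = 0 and the three cylinders share a vertical axis.


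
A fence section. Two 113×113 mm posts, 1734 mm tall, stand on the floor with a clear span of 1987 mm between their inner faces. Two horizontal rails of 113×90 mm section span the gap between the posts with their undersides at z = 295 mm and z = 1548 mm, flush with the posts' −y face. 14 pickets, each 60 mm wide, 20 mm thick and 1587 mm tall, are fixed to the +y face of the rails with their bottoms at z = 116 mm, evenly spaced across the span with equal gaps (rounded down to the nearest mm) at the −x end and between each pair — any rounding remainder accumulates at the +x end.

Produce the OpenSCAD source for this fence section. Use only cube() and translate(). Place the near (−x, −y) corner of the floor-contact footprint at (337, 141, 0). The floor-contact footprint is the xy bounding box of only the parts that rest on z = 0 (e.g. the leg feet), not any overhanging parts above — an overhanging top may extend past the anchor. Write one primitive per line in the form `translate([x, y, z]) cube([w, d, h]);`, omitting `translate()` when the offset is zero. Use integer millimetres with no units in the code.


translate([337, 141, 0]) cube([113, 113, 1734]);
translate([2437, 141, 0]) cube([113, 113, 1734]);
translate([450, 141, 295]) cube([1987, 113, 90]);
translate([450, 141, 1548]) cube([1987, 113, 90]);
translate([526, 254, 116]) cube([60, 20, 1587]);
translate([662, 254, 116]) cube([60, 20, 1587]);
translate([798, 254, 116]) cube([60, 20, 1587]);
translate([934, 254, 116]) cube([60, 20, 1587]);
translate([1070, 254, 116]) cube([60, 20, 1587]);
translate([1206, 254, 116]) cube([60, 20, 1587]);
translate([1342, 254, 116]) cube([60, 20, 1587]);
translate([1478, 254, 116]) cube([60, 20, 1587]);
translate([1614, 254, 116]) cube([60, 20, 1587]);
translate([1750, 254, 116]) cube([60, 20, 1587]);
translate([1886, 254, 116]) cube([60, 20, 1587]);
translate([2022, 254, 116]) cube([60, 20, 1587]);
translate([2158, 254, 116]) cube([60, 20, 1587]);
translate([2294, 254, 116]) cube([60, 20, 1587]);


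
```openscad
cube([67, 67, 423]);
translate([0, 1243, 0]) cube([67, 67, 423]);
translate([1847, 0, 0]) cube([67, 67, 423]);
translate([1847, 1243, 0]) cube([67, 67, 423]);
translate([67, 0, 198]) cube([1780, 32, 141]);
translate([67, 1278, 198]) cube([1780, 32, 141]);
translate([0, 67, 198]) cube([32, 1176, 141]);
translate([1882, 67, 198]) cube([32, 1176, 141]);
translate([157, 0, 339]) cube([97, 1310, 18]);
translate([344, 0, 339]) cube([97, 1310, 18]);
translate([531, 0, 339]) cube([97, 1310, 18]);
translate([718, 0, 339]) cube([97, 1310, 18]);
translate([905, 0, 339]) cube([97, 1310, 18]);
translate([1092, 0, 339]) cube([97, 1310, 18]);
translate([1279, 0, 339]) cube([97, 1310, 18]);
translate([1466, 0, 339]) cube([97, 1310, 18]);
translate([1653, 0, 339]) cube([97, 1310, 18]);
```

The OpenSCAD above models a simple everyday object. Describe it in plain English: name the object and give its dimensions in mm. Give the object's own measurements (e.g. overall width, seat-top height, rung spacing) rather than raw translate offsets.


A bed frame 1914 mm long (x) by 1310 mm wide (y). Four 67×67 mm corner posts, 423 mm tall, at the corners of the footprint. Four rails of 32 mm thickness and 141 mm height run between adjacent posts with their undersides at z = 198 mm, their outer faces flush with the outside of the frame (the two x-running rails run between the posts' inner faces; the two y-running rails run between the posts' inner faces). 9 slats, each 97 mm wide (x) and 18 mm thick, lie across the top of the two x-running rails, running the full 1310 mm width of the frame in y; along x they sit between the end posts with a 90 mm gap after the −x posts and between neighbouring slats, leaving 97 mm before the +x posts.


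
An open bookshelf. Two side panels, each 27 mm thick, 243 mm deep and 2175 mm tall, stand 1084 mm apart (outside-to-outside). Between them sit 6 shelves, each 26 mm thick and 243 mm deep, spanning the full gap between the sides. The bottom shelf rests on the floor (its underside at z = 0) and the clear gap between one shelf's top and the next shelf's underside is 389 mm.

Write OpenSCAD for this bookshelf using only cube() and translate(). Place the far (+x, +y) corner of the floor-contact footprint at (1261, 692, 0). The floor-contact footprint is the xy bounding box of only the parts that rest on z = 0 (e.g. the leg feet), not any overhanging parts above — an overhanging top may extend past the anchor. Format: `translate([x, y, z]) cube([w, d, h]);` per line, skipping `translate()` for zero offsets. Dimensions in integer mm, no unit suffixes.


translate([177, 449, 0]) cube([27, 243, 2175]);
translate([1234, 449, 0]) cube([27, 243, 2175]);
translate([204, 449, 0]) cube([1030, 243, 26]);
translate([204, 449, 415]) cube([1030, 243, 26]);
translate([204, 449, 830]) cube([1030, 243, 26]);
translate([204, 449, 1245]) cube([1030, 243, 26]);
translate([204, 449, 1660]) cube([1030, 243, 26]);
translate([204, 449, 2075]) cube([1030, 243, 26]);


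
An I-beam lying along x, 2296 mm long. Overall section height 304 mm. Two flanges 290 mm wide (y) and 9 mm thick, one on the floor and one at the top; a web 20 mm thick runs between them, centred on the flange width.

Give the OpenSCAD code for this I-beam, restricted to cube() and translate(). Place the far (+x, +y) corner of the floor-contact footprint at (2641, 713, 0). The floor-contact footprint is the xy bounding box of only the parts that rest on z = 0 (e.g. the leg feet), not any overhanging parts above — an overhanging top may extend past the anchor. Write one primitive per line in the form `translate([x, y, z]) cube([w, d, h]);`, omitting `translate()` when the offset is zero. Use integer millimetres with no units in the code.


translate([345, 423, 0]) cube([2296, 290, 9]);
translate([345, 558, 9]) cube([2296, 20, 286]);
translate([345, 423, 295]) cube([2296, 290, 9]);


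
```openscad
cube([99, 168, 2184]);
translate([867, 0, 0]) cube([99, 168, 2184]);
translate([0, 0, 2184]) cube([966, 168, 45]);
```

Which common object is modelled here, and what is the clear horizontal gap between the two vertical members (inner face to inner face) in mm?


A door frame. The clear opening width is 768 mm.

Two 2184 mm tall posts with a header on top — a door frame. The left jamb is 99 mm wide at x = 0; the right jamb starts at x = 867. The clear opening is 867 − 99 = 768 mm.


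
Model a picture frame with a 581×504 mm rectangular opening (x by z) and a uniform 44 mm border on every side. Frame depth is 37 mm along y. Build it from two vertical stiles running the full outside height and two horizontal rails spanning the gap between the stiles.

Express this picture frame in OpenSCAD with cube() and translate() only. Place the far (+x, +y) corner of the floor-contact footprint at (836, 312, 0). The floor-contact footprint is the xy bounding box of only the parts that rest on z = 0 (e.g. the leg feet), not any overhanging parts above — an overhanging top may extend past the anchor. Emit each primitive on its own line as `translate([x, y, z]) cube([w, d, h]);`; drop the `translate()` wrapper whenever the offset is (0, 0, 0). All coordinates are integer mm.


translate([167, 275, 0]) cube([44, 37, 592]);
translate([792, 275, 0]) cube([44, 37, 592]);
translate([211, 275, 0]) cube([581, 37, 44]);
translate([211, 275, 548]) cube([581, 37, 44]);


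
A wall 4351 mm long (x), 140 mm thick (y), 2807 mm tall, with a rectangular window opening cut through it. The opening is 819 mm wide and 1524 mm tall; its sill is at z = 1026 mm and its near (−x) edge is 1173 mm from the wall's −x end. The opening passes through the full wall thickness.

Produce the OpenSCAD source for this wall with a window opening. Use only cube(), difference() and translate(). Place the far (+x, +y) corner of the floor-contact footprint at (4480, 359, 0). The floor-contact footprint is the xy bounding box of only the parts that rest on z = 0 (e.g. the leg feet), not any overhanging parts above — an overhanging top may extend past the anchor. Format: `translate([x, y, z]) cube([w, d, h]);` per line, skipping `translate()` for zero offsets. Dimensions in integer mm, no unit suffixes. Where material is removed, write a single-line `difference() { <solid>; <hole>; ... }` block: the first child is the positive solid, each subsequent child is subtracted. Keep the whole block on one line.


difference() { translate([129, 219, 0]) cube([4351, 140, 2807]); translate([1302, 219, 1026]) cube([819, 140, 1524]); }
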